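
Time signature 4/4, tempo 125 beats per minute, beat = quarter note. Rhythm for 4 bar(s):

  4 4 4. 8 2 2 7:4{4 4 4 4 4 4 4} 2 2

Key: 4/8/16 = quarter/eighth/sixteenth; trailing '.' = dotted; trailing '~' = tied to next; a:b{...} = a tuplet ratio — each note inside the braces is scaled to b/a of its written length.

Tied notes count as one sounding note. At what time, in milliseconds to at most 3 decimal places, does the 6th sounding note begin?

1. 0.0ms @ 0 + 480.0ms (1)
2. 480.0ms @ 1 + 480.0ms (1)
3. 960.0ms @ 2 + 720.0ms (3/2)
4. 1680.0ms @ 7/2 + 240.0ms (1/2)
5. 1920.0ms @ 4 + 960.0ms (2)
6. 2880.0ms @ 6 + 960.0ms (2)
7. 3840.0ms @ 8 + 274.286ms (4/7)
8. 4114.286ms @ 60/7 + 274.286ms (4/7)
9. 4388.571ms @ 64/7 + 274.286ms (4/7)
10. 4662.857ms @ 68/7 + 274.286ms (4/7)
11. 4937.143ms @ 72/7 + 274.286ms (4/7)
12. 5211.429ms @ 76/7 + 274.286ms (4/7)
13. 5485.714ms @ 80/7 + 274.286ms (4/7)
14. 5760.0ms @ 12 + 960.0ms (2)
15. 6720.0ms @ 14 + 960.0ms (2)

note 6 onset = 6b = 2880.0ms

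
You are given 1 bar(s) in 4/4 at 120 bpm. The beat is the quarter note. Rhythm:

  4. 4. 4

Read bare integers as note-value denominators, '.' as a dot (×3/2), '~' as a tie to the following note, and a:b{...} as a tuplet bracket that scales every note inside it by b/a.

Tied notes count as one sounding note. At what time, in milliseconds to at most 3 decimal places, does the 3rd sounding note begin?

note 3 onset = 3b = 1500.0ms

1. 0.0ms @ 0 + 750.0ms (3/2)
2. 750.0ms @ 3/2 + 750.0ms (3/2)
3. 1500.0ms @ 3 + 500.0ms (1)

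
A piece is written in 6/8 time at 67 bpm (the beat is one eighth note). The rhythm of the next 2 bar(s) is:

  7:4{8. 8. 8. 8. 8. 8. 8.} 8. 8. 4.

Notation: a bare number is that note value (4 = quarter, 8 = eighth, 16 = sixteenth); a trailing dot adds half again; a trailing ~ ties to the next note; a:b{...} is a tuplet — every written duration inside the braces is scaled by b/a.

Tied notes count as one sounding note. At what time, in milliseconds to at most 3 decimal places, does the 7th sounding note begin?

note 7 onset = 36/7b = 4605.544ms

1. 0.0ms @ 0 + 767.591ms (6/7)
2. 767.591ms @ 6/7 + 767.591ms (6/7)
3. 1535.181ms @ 12/7 + 767.591ms (6/7)
4. 2302.772ms @ 18/7 + 767.591ms (6/7)
5. 3070.362ms @ 24/7 + 767.591ms (6/7)
6. 3837.953ms @ 30/7 + 767.591ms (6/7)
7. 4605.544ms @ 36/7 + 767.591ms (6/7)
8. 5373.134ms @ 6 + 1343.284ms (3/2)
9. 6716.418ms @ 15/2 + 1343.284ms (3/2)
10. 8059.701ms @ 9 + 2686.567ms (3)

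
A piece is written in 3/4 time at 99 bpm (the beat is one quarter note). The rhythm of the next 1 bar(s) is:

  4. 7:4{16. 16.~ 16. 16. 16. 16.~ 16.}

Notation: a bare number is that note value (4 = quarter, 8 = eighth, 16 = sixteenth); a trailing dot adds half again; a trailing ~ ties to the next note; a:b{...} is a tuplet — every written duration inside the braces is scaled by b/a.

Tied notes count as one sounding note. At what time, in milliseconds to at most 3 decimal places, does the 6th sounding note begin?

note 6 onset = 18/7b = 1558.442ms

1. 0.0ms @ 0 + 909.091ms (3/2)
2. 909.091ms @ 3/2 + 129.87ms (3/14)
3. 1038.961ms @ 12/7 + 259.74ms (3/7)
4. 1298.701ms @ 15/7 + 129.87ms (3/14)
5. 1428.571ms @ 33/14 + 129.87ms (3/14)
6. 1558.442ms @ 18/7 + 259.74ms (3/7)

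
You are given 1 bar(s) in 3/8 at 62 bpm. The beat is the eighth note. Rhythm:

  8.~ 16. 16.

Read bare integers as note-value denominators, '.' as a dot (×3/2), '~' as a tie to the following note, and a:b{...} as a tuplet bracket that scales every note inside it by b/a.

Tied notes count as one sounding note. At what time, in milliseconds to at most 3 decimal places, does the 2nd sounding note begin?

note 2 onset = 9/4b = 2177.419ms

1. 0.0ms @ 0 + 2177.419ms (9/4)
2. 2177.419ms @ 9/4 + 725.806ms (3/4)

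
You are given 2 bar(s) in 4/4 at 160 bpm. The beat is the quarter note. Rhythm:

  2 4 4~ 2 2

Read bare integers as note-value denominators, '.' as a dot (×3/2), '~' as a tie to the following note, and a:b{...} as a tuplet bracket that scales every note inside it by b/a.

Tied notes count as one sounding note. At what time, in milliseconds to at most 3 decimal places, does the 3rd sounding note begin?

1. 0.0ms @ 0 + 750.0ms (2)
2. 750.0ms @ 2 + 375.0ms (1)
3. 1125.0ms @ 3 + 1125.0ms (3)
4. 2250.0ms @ 6 + 750.0ms (2)

note 3 onset = 3b = 1125.0ms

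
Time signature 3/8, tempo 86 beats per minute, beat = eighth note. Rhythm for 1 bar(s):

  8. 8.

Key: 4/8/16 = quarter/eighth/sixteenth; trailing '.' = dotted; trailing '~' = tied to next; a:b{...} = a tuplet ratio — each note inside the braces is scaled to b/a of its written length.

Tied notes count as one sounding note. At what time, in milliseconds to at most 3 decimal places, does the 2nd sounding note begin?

note 2 onset = 3/2b = 1046.512ms

1. 0.0ms @ 0 + 1046.512ms (3/2)
2. 1046.512ms @ 3/2 + 1046.512ms (3/2)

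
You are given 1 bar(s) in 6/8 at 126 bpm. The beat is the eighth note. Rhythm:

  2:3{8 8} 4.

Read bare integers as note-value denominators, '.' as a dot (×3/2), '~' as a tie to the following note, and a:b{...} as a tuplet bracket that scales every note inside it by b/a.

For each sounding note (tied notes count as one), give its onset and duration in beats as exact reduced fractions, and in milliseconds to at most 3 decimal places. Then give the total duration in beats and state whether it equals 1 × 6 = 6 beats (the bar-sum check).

1) 0.0ms=0b +714.286ms=3/2b
2) 714.286ms=3/2b +714.286ms=3/2b
3) 1428.571ms=3b +1428.571ms=3b
Σ=6b of 6 (126bpm 6/8) — PASS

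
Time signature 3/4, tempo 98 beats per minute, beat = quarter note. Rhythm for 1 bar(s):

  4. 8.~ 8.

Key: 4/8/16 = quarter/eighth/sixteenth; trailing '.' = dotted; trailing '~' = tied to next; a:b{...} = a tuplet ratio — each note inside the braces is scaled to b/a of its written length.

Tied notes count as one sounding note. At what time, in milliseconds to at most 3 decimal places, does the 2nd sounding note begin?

1. 0.0ms @ 0 + 918.367ms (3/2)
2. 918.367ms @ 3/2 + 918.367ms (3/2)

note 2 onset = 3/2b = 918.367ms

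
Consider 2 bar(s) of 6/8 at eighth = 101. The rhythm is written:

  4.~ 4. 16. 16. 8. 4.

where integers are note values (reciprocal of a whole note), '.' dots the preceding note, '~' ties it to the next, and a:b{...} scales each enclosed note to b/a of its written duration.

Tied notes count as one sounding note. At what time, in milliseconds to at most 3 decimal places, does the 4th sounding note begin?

1. 0.0ms @ 0 + 3564.356ms (6)
2. 3564.356ms @ 6 + 445.545ms (3/4)
3. 4009.901ms @ 27/4 + 445.545ms (3/4)
4. 4455.446ms @ 15/2 + 891.089ms (3/2)
5. 5346.535ms @ 9 + 1782.178ms (3)

note 4 onset = 15/2b = 4455.446ms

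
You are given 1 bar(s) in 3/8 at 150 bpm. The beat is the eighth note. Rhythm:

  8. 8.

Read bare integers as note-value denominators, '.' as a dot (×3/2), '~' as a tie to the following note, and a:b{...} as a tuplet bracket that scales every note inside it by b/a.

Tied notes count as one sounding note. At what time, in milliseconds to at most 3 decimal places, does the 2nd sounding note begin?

note 2 onset = 3/2b = 600.0ms

1. 0.0ms @ 0 + 600.0ms (3/2)
2. 600.0ms @ 3/2 + 600.0ms (3/2)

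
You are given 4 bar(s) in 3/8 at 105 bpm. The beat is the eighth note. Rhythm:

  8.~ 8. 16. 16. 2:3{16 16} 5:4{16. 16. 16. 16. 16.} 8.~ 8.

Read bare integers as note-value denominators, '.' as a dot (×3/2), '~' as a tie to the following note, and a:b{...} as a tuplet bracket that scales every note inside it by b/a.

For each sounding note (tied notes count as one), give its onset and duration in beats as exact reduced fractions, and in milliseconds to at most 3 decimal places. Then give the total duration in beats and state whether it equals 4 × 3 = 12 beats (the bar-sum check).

1) 0.0ms=0b +1714.286ms=3b
2) 1714.286ms=3b +428.571ms=3/4b
3) 2142.857ms=15/4b +428.571ms=3/4b
4) 2571.429ms=9/2b +428.571ms=3/4b
5) 3000.0ms=21/4b +428.571ms=3/4b
6) 3428.571ms=6b +342.857ms=3/5b
7) 3771.429ms=33/5b +342.857ms=3/5b
8) 4114.286ms=36/5b +342.857ms=3/5b
9) 4457.143ms=39/5b +342.857ms=3/5b
10) 4800.0ms=42/5b +342.857ms=3/5b
11) 5142.857ms=9b +1714.286ms=3b
Σ=12b of 12 (105bpm 3/8) — PASS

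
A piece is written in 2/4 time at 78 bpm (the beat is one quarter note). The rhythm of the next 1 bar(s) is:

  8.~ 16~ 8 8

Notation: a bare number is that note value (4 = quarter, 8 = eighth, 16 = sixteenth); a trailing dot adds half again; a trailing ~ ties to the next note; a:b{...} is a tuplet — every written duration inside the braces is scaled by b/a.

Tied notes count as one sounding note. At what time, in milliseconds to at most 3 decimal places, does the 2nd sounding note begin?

1. 0.0ms @ 0 + 1153.846ms (3/2)
2. 1153.846ms @ 3/2 + 384.615ms (1/2)

note 2 onset = 3/2b = 1153.846ms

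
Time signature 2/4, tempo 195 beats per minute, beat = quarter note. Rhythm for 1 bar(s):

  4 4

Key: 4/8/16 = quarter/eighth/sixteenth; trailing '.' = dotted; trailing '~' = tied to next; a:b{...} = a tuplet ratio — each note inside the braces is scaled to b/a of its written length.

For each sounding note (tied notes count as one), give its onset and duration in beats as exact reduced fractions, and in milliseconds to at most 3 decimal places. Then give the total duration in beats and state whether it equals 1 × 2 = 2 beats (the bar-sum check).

1) 0.0ms=0b +307.692ms=1b
2) 307.692ms=1b +307.692ms=1b
Σ=2b of 2 (195bpm 2/4) — PASS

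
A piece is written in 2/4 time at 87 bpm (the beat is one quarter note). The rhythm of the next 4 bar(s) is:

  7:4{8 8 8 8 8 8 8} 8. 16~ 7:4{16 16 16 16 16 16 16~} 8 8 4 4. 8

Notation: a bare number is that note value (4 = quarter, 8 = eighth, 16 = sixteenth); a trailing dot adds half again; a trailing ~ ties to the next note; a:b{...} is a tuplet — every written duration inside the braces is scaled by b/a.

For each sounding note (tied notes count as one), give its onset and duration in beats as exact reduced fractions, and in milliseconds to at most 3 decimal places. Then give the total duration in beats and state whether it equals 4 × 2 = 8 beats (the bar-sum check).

1) 0.0ms=0b +197.044ms=2/7b
2) 197.044ms=2/7b +197.044ms=2/7b
3) 394.089ms=4/7b +197.044ms=2/7b
4) 591.133ms=6/7b +197.044ms=2/7b
5) 788.177ms=8/7b +197.044ms=2/7b
6) 985.222ms=10/7b +197.044ms=2/7b
7) 1182.266ms=12/7b +197.044ms=2/7b
8) 1379.31ms=2b +517.241ms=3/4b
9) 1896.552ms=11/4b +270.936ms=11/28b
10) 2167.488ms=22/7b +98.522ms=1/7b
11) 2266.01ms=23/7b +98.522ms=1/7b
12) 2364.532ms=24/7b +98.522ms=1/7b
13) 2463.054ms=25/7b +98.522ms=1/7b
14) 2561.576ms=26/7b +98.522ms=1/7b
15) 2660.099ms=27/7b +443.35ms=9/14b
16) 3103.448ms=9/2b +344.828ms=1/2b
17) 3448.276ms=5b +689.655ms=1b
18) 4137.931ms=6b +1034.483ms=3/2b
19) 5172.414ms=15/2b +344.828ms=1/2b
Σ=8b of 8 (87bpm 2/4) — PASS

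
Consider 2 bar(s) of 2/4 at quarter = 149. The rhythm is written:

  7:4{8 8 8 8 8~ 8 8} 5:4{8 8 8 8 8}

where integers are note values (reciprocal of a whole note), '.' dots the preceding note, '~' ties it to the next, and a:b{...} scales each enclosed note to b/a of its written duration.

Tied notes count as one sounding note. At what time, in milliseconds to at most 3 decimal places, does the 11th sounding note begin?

note 11 onset = 18/5b = 1449.664ms

1. 0.0ms @ 0 + 115.053ms (2/7)
2. 115.053ms @ 2/7 + 115.053ms (2/7)
3. 230.105ms @ 4/7 + 115.053ms (2/7)
4. 345.158ms @ 6/7 + 115.053ms (2/7)
5. 460.211ms @ 8/7 + 230.105ms (4/7)
6. 690.316ms @ 12/7 + 115.053ms (2/7)
7. 805.369ms @ 2 + 161.074ms (2/5)
8. 966.443ms @ 12/5 + 161.074ms (2/5)
9. 1127.517ms @ 14/5 + 161.074ms (2/5)
10. 1288.591ms @ 16/5 + 161.074ms (2/5)
11. 1449.664ms @ 18/5 + 161.074ms (2/5)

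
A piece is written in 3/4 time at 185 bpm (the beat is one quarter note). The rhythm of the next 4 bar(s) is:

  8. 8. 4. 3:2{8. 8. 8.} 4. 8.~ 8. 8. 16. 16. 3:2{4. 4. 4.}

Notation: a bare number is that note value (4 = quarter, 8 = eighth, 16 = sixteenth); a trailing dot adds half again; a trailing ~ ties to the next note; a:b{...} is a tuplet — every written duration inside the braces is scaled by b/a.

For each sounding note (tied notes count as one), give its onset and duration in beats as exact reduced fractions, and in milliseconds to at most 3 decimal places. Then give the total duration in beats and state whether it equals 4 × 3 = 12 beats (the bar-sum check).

1) 0.0ms=0b +243.243ms=3/4b
2) 243.243ms=3/4b +243.243ms=3/4b
3) 486.486ms=3/2b +486.486ms=3/2b
4) 972.973ms=3b +162.162ms=1/2b
5) 1135.135ms=7/2b +162.162ms=1/2b
6) 1297.297ms=4b +162.162ms=1/2b
7) 1459.459ms=9/2b +486.486ms=3/2b
8) 1945.946ms=6b +486.486ms=3/2b
9) 2432.432ms=15/2b +243.243ms=3/4b
10) 2675.676ms=33/4b +121.622ms=3/8b
11) 2797.297ms=69/8b +121.622ms=3/8b
12) 2918.919ms=9b +324.324ms=1b
13) 3243.243ms=10b +324.324ms=1b
14) 3567.568ms=11b +324.324ms=1b
Σ=12b of 12 (185bpm 3/4) — PASS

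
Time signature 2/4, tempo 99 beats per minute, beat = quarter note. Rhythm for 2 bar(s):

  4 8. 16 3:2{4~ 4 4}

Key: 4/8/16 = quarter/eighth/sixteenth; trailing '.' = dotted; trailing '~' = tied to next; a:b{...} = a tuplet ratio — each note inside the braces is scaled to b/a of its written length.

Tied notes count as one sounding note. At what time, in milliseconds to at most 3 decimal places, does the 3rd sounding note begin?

1. 0.0ms @ 0 + 606.061ms (1)
2. 606.061ms @ 1 + 454.545ms (3/4)
3. 1060.606ms @ 7/4 + 151.515ms (1/4)
4. 1212.121ms @ 2 + 808.081ms (4/3)
5. 2020.202ms @ 10/3 + 404.04ms (2/3)

note 3 onset = 7/4b = 1060.606ms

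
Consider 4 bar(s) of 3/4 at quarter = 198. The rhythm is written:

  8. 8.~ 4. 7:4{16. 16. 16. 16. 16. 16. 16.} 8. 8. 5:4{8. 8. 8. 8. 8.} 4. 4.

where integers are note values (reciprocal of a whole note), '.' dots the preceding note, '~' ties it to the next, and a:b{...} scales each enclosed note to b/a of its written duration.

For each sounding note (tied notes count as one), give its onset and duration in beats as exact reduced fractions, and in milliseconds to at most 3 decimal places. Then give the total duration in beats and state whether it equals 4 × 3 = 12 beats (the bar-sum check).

1) 0.0ms=0b +227.273ms=3/4b
2) 227.273ms=3/4b +681.818ms=9/4b
3) 909.091ms=3b +64.935ms=3/14b
4) 974.026ms=45/14b +64.935ms=3/14b
5) 1038.961ms=24/7b +64.935ms=3/14b
6) 1103.896ms=51/14b +64.935ms=3/14b
7) 1168.831ms=27/7b +64.935ms=3/14b
8) 1233.766ms=57/14b +64.935ms=3/14b
9) 1298.701ms=30/7b +64.935ms=3/14b
10) 1363.636ms=9/2b +227.273ms=3/4b
11) 1590.909ms=21/4b +227.273ms=3/4b
12) 1818.182ms=6b +181.818ms=3/5b
13) 2000.0ms=33/5b +181.818ms=3/5b
14) 2181.818ms=36/5b +181.818ms=3/5b
15) 2363.636ms=39/5b +181.818ms=3/5b
16) 2545.455ms=42/5b +181.818ms=3/5b
17) 2727.273ms=9b +454.545ms=3/2b
18) 3181.818ms=21/2b +454.545ms=3/2b
Σ=12b of 12 (198bpm 3/4) — PASS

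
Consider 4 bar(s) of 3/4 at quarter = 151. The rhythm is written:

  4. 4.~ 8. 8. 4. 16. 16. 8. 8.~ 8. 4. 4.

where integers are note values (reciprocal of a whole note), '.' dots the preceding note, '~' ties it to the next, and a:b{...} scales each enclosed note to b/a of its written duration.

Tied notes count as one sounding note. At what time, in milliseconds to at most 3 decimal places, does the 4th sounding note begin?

note 4 onset = 9/2b = 1788.079ms

1. 0.0ms @ 0 + 596.026ms (3/2)
2. 596.026ms @ 3/2 + 894.04ms (9/4)
3. 1490.066ms @ 15/4 + 298.013ms (3/4)
4. 1788.079ms @ 9/2 + 596.026ms (3/2)
5. 2384.106ms @ 6 + 149.007ms (3/8)
6. 2533.113ms @ 51/8 + 149.007ms (3/8)
7. 2682.119ms @ 27/4 + 298.013ms (3/4)
8. 2980.132ms @ 15/2 + 596.026ms (3/2)
9. 3576.159ms @ 9 + 596.026ms (3/2)
10. 4172.185ms @ 21/2 + 596.026ms (3/2)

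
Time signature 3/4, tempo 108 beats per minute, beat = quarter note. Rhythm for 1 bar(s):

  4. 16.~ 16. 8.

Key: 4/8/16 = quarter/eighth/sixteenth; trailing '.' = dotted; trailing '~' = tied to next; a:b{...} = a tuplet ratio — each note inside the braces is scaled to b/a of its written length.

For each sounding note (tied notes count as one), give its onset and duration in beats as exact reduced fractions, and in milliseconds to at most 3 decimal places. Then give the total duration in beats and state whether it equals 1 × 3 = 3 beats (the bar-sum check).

1) 0.0ms=0b +833.333ms=3/2b
2) 833.333ms=3/2b +416.667ms=3/4b
3) 1250.0ms=9/4b +416.667ms=3/4b
Σ=3b of 3 (108bpm 3/4) — PASS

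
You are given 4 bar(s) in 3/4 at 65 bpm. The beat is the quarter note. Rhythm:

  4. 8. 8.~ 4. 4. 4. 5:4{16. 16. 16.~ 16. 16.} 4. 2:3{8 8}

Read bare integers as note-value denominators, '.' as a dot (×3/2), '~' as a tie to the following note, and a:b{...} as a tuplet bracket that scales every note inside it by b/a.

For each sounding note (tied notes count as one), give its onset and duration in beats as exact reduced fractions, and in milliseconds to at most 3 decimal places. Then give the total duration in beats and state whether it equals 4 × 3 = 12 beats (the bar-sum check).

1) 0.0ms=0b +1384.615ms=3/2b
2) 1384.615ms=3/2b +692.308ms=3/4b
3) 2076.923ms=9/4b +2076.923ms=9/4b
4) 4153.846ms=9/2b +1384.615ms=3/2b
5) 5538.462ms=6b +1384.615ms=3/2b
6) 6923.077ms=15/2b +276.923ms=3/10b
7) 7200.0ms=39/5b +276.923ms=3/10b
8) 7476.923ms=81/10b +553.846ms=3/5b
9) 8030.769ms=87/10b +276.923ms=3/10b
10) 8307.692ms=9b +1384.615ms=3/2b
11) 9692.308ms=21/2b +692.308ms=3/4b
12) 10384.615ms=45/4b +692.308ms=3/4b
Σ=12b of 12 (65bpm 3/4) — PASS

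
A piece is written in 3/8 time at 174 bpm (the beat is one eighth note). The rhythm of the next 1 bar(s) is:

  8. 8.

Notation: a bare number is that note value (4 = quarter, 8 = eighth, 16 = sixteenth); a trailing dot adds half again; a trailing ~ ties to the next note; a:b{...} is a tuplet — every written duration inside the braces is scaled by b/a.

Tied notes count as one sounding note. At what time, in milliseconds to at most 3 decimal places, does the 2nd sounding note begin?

note 2 onset = 3/2b = 517.241ms

1. 0.0ms @ 0 + 517.241ms (3/2)
2. 517.241ms @ 3/2 + 517.241ms (3/2)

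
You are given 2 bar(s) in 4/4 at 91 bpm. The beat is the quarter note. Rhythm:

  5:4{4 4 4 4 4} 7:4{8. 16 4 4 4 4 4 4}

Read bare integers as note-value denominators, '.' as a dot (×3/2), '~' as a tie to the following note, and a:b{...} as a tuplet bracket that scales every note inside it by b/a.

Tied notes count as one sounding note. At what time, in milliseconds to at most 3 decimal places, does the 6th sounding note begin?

1. 0.0ms @ 0 + 527.473ms (4/5)
2. 527.473ms @ 4/5 + 527.473ms (4/5)
3. 1054.945ms @ 8/5 + 527.473ms (4/5)
4. 1582.418ms @ 12/5 + 527.473ms (4/5)
5. 2109.89ms @ 16/5 + 527.473ms (4/5)
6. 2637.363ms @ 4 + 282.575ms (3/7)
7. 2919.937ms @ 31/7 + 94.192ms (1/7)
8. 3014.129ms @ 32/7 + 376.766ms (4/7)
9. 3390.895ms @ 36/7 + 376.766ms (4/7)
10. 3767.661ms @ 40/7 + 376.766ms (4/7)
11. 4144.427ms @ 44/7 + 376.766ms (4/7)
12. 4521.193ms @ 48/7 + 376.766ms (4/7)
13. 4897.959ms @ 52/7 + 376.766ms (4/7)

note 6 onset = 4b = 2637.363ms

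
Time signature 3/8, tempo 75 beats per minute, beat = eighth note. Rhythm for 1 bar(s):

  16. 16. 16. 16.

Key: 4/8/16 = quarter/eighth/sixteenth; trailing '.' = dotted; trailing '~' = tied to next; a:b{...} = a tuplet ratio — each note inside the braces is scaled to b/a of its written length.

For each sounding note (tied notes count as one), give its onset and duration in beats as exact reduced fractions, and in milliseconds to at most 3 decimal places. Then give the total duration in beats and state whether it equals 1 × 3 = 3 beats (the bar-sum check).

1) 0.0ms=0b +600.0ms=3/4b
2) 600.0ms=3/4b +600.0ms=3/4b
3) 1200.0ms=3/2b +600.0ms=3/4b
4) 1800.0ms=9/4b +600.0ms=3/4b
Σ=3b of 3 (75bpm 3/8) — PASS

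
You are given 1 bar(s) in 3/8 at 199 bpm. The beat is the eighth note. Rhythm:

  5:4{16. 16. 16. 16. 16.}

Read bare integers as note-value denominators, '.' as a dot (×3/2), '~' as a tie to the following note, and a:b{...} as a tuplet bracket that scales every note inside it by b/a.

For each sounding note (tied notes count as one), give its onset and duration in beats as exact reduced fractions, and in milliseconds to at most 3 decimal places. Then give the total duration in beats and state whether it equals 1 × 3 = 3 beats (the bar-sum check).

1) 0.0ms=0b +180.905ms=3/5b
2) 180.905ms=3/5b +180.905ms=3/5b
3) 361.809ms=6/5b +180.905ms=3/5b
4) 542.714ms=9/5b +180.905ms=3/5b
5) 723.618ms=12/5b +180.905ms=3/5b
Σ=3b of 3 (199bpm 3/8) — PASS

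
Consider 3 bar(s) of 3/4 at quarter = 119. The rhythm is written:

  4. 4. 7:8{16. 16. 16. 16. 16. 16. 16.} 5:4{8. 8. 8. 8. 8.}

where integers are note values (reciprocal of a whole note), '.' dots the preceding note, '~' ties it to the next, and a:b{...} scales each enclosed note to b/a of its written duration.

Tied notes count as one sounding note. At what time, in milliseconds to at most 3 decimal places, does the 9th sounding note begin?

1. 0.0ms @ 0 + 756.303ms (3/2)
2. 756.303ms @ 3/2 + 756.303ms (3/2)
3. 1512.605ms @ 3 + 216.086ms (3/7)
4. 1728.691ms @ 24/7 + 216.086ms (3/7)
5. 1944.778ms @ 27/7 + 216.086ms (3/7)
6. 2160.864ms @ 30/7 + 216.086ms (3/7)
7. 2376.951ms @ 33/7 + 216.086ms (3/7)
8. 2593.037ms @ 36/7 + 216.086ms (3/7)
9. 2809.124ms @ 39/7 + 216.086ms (3/7)
10. 3025.21ms @ 6 + 302.521ms (3/5)
11. 3327.731ms @ 33/5 + 302.521ms (3/5)
12. 3630.252ms @ 36/5 + 302.521ms (3/5)
13. 3932.773ms @ 39/5 + 302.521ms (3/5)
14. 4235.294ms @ 42/5 + 302.521ms (3/5)

note 9 onset = 39/7b = 2809.124ms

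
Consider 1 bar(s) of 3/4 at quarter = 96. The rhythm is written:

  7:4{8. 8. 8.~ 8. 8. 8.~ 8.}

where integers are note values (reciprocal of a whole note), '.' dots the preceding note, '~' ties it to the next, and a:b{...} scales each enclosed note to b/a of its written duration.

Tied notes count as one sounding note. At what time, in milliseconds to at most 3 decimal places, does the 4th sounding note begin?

1. 0.0ms @ 0 + 267.857ms (3/7)
2. 267.857ms @ 3/7 + 267.857ms (3/7)
3. 535.714ms @ 6/7 + 535.714ms (6/7)
4. 1071.429ms @ 12/7 + 267.857ms (3/7)
5. 1339.286ms @ 15/7 + 535.714ms (6/7)

note 4 onset = 12/7b = 1071.429ms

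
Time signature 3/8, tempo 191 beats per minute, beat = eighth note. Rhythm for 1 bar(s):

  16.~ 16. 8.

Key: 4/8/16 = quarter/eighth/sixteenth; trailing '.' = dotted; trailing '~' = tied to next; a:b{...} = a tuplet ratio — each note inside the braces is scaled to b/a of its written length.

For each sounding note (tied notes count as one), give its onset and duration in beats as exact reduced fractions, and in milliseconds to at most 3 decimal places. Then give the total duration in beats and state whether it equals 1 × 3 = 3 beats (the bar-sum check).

1) 0.0ms=0b +471.204ms=3/2b
2) 471.204ms=3/2b +471.204ms=3/2b
Σ=3b of 3 (191bpm 3/8) — PASS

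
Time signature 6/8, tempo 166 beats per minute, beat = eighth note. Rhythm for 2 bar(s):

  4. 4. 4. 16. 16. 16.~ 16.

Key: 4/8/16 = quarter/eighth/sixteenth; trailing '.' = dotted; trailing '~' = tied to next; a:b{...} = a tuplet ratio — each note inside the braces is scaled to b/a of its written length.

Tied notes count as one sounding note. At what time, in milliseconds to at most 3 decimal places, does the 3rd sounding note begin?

note 3 onset = 6b = 2168.675ms

1. 0.0ms @ 0 + 1084.337ms (3)
2. 1084.337ms @ 3 + 1084.337ms (3)
3. 2168.675ms @ 6 + 1084.337ms (3)
4. 3253.012ms @ 9 + 271.084ms (3/4)
5. 3524.096ms @ 39/4 + 271.084ms (3/4)
6. 3795.181ms @ 21/2 + 542.169ms (3/2)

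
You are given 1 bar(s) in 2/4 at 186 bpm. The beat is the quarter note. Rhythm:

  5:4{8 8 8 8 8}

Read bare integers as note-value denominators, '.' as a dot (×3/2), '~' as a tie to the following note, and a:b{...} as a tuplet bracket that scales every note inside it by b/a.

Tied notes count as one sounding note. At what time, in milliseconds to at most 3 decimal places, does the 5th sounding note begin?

1. 0.0ms @ 0 + 129.032ms (2/5)
2. 129.032ms @ 2/5 + 129.032ms (2/5)
3. 258.065ms @ 4/5 + 129.032ms (2/5)
4. 387.097ms @ 6/5 + 129.032ms (2/5)
5. 516.129ms @ 8/5 + 129.032ms (2/5)

note 5 onset = 8/5b = 516.129ms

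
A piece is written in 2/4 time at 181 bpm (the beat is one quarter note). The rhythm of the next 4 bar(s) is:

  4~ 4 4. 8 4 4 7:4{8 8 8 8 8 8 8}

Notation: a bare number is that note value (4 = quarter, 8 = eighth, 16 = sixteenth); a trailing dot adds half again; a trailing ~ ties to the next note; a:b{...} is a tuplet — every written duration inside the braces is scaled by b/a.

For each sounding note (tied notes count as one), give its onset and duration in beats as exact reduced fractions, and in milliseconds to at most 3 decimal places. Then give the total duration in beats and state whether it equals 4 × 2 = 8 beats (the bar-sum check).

1) 0.0ms=0b +662.983ms=2b
2) 662.983ms=2b +497.238ms=3/2b
3) 1160.221ms=7/2b +165.746ms=1/2b
4) 1325.967ms=4b +331.492ms=1b
5) 1657.459ms=5b +331.492ms=1b
6) 1988.95ms=6b +94.712ms=2/7b
7) 2083.662ms=44/7b +94.712ms=2/7b
8) 2178.374ms=46/7b +94.712ms=2/7b
9) 2273.086ms=48/7b +94.712ms=2/7b
10) 2367.798ms=50/7b +94.712ms=2/7b
11) 2462.51ms=52/7b +94.712ms=2/7b
12) 2557.222ms=54/7b +94.712ms=2/7b
Σ=8b of 8 (181bpm 2/4) — PASS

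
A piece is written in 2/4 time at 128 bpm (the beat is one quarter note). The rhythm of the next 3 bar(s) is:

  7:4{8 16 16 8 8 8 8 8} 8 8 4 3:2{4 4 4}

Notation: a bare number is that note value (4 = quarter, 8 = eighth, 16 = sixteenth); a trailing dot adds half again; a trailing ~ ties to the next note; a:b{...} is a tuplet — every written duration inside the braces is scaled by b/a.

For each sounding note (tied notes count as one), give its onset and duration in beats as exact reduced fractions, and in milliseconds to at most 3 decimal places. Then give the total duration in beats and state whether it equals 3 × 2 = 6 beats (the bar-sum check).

1) 0.0ms=0b +133.929ms=2/7b
2) 133.929ms=2/7b +66.964ms=1/7b
3) 200.893ms=3/7b +66.964ms=1/7b
4) 267.857ms=4/7b +133.929ms=2/7b
5) 401.786ms=6/7b +133.929ms=2/7b
6) 535.714ms=8/7b +133.929ms=2/7b
7) 669.643ms=10/7b +133.929ms=2/7b
8) 803.571ms=12/7b +133.929ms=2/7b
9) 937.5ms=2b +234.375ms=1/2b
10) 1171.875ms=5/2b +234.375ms=1/2b
11) 1406.25ms=3b +468.75ms=1b
12) 1875.0ms=4b +312.5ms=2/3b
13) 2187.5ms=14/3b +312.5ms=2/3b
14) 2500.0ms=16/3b +312.5ms=2/3b
Σ=6b of 6 (128bpm 2/4) — PASS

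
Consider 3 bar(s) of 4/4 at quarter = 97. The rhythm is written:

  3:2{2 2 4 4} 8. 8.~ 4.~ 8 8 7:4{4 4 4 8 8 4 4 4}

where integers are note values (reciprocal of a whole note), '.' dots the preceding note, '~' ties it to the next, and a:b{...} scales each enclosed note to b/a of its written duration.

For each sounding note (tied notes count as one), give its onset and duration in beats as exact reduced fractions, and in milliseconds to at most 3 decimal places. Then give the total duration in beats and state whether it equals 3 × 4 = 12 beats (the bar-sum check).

1) 0.0ms=0b +824.742ms=4/3b
2) 824.742ms=4/3b +824.742ms=4/3b
3) 1649.485ms=8/3b +412.371ms=2/3b
4) 2061.856ms=10/3b +412.371ms=2/3b
5) 2474.227ms=4b +463.918ms=3/4b
6) 2938.144ms=19/4b +1701.031ms=11/4b
7) 4639.175ms=15/2b +309.278ms=1/2b
8) 4948.454ms=8b +353.461ms=4/7b
9) 5301.915ms=60/7b +353.461ms=4/7b
10) 5655.376ms=64/7b +353.461ms=4/7b
11) 6008.837ms=68/7b +176.73ms=2/7b
12) 6185.567ms=10b +176.73ms=2/7b
13) 6362.297ms=72/7b +353.461ms=4/7b
14) 6715.758ms=76/7b +353.461ms=4/7b
15) 7069.219ms=80/7b +353.461ms=4/7b
Σ=12b of 12 (97bpm 4/4) — PASS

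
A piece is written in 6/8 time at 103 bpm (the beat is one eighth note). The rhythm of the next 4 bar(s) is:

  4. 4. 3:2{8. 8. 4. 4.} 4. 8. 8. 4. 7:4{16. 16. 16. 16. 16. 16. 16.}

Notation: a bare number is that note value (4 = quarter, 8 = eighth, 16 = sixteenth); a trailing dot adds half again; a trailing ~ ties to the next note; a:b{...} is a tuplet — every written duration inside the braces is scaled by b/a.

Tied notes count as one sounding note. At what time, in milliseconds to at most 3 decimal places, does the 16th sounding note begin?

1. 0.0ms @ 0 + 1747.573ms (3)
2. 1747.573ms @ 3 + 1747.573ms (3)
3. 3495.146ms @ 6 + 582.524ms (1)
4. 4077.67ms @ 7 + 582.524ms (1)
5. 4660.194ms @ 8 + 1165.049ms (2)
6. 5825.243ms @ 10 + 1165.049ms (2)
7. 6990.291ms @ 12 + 1747.573ms (3)
8. 8737.864ms @ 15 + 873.786ms (3/2)
9. 9611.65ms @ 33/2 + 873.786ms (3/2)
10. 10485.437ms @ 18 + 1747.573ms (3)
11. 12233.01ms @ 21 + 249.653ms (3/7)
12. 12482.663ms @ 150/7 + 249.653ms (3/7)
13. 12732.316ms @ 153/7 + 249.653ms (3/7)
14. 12981.969ms @ 156/7 + 249.653ms (3/7)
15. 13231.623ms @ 159/7 + 249.653ms (3/7)
16. 13481.276ms @ 162/7 + 249.653ms (3/7)
17. 13730.929ms @ 165/7 + 249.653ms (3/7)

note 16 onset = 162/7b = 13481.276ms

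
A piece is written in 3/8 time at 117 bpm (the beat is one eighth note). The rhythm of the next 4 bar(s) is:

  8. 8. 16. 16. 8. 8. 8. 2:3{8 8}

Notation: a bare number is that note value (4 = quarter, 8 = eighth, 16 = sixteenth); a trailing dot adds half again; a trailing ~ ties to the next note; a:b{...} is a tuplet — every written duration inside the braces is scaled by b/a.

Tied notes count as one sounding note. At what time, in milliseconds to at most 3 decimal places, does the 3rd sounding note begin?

note 3 onset = 3b = 1538.462ms

1. 0.0ms @ 0 + 769.231ms (3/2)
2. 769.231ms @ 3/2 + 769.231ms (3/2)
3. 1538.462ms @ 3 + 384.615ms (3/4)
4. 1923.077ms @ 15/4 + 384.615ms (3/4)
5. 2307.692ms @ 9/2 + 769.231ms (3/2)
6. 3076.923ms @ 6 + 769.231ms (3/2)
7. 3846.154ms @ 15/2 + 769.231ms (3/2)
8. 4615.385ms @ 9 + 769.231ms (3/2)
9. 5384.615ms @ 21/2 + 769.231ms (3/2)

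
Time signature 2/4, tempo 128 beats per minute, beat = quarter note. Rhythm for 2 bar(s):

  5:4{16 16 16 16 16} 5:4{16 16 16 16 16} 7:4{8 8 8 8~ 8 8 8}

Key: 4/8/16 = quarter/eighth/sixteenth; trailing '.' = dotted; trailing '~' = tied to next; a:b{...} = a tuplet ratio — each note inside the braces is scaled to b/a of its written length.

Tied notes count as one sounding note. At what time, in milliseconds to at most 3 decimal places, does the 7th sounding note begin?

1. 0.0ms @ 0 + 93.75ms (1/5)
2. 93.75ms @ 1/5 + 93.75ms (1/5)
3. 187.5ms @ 2/5 + 93.75ms (1/5)
4. 281.25ms @ 3/5 + 93.75ms (1/5)
5. 375.0ms @ 4/5 + 93.75ms (1/5)
6. 468.75ms @ 1 + 93.75ms (1/5)
7. 562.5ms @ 6/5 + 93.75ms (1/5)
8. 656.25ms @ 7/5 + 93.75ms (1/5)
9. 750.0ms @ 8/5 + 93.75ms (1/5)
10. 843.75ms @ 9/5 + 93.75ms (1/5)
11. 937.5ms @ 2 + 133.929ms (2/7)
12. 1071.429ms @ 16/7 + 133.929ms (2/7)
13. 1205.357ms @ 18/7 + 133.929ms (2/7)
14. 1339.286ms @ 20/7 + 267.857ms (4/7)
15. 1607.143ms @ 24/7 + 133.929ms (2/7)
16. 1741.071ms @ 26/7 + 133.929ms (2/7)

note 7 onset = 6/5b = 562.5ms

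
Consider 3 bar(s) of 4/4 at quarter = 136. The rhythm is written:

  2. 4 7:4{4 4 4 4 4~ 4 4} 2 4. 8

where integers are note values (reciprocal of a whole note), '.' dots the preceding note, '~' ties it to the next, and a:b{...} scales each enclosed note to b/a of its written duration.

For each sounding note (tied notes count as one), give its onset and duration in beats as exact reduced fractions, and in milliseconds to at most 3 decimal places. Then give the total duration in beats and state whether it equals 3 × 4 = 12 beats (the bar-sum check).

1) 0.0ms=0b +1323.529ms=3b
2) 1323.529ms=3b +441.176ms=1b
3) 1764.706ms=4b +252.101ms=4/7b
4) 2016.807ms=32/7b +252.101ms=4/7b
5) 2268.908ms=36/7b +252.101ms=4/7b
6) 2521.008ms=40/7b +252.101ms=4/7b
7) 2773.109ms=44/7b +504.202ms=8/7b
8) 3277.311ms=52/7b +252.101ms=4/7b
9) 3529.412ms=8b +882.353ms=2b
10) 4411.765ms=10b +661.765ms=3/2b
11) 5073.529ms=23/2b +220.588ms=1/2b
Σ=12b of 12 (136bpm 4/4) — PASS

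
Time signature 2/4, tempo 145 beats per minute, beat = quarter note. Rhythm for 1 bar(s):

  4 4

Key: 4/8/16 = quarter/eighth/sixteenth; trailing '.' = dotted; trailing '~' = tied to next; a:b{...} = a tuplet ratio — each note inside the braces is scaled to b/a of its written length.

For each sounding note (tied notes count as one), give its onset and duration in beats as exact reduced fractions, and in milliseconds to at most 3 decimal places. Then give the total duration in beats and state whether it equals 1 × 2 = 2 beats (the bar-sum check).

1) 0.0ms=0b +413.793ms=1b
2) 413.793ms=1b +413.793ms=1b
Σ=2b of 2 (145bpm 2/4) — PASS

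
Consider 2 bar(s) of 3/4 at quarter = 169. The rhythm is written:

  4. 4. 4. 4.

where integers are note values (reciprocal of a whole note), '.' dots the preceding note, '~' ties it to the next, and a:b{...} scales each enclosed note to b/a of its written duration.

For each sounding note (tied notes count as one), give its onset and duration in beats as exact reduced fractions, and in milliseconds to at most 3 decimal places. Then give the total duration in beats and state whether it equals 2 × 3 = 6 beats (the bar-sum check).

1) 0.0ms=0b +532.544ms=3/2b
2) 532.544ms=3/2b +532.544ms=3/2b
3) 1065.089ms=3b +532.544ms=3/2b
4) 1597.633ms=9/2b +532.544ms=3/2b
Σ=6b of 6 (169bpm 3/4) — PASS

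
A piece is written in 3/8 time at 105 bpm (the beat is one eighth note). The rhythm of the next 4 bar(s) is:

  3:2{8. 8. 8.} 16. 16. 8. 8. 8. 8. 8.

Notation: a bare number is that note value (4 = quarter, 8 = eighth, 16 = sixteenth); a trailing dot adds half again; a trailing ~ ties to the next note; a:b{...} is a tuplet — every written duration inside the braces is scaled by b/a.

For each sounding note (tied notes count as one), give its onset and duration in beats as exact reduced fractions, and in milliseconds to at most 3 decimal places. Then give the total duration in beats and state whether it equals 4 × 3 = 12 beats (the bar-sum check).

1) 0.0ms=0b +571.429ms=1b
2) 571.429ms=1b +571.429ms=1b
3) 1142.857ms=2b +571.429ms=1b
4) 1714.286ms=3b +428.571ms=3/4b
5) 2142.857ms=15/4b +428.571ms=3/4b
6) 2571.429ms=9/2b +857.143ms=3/2b
7) 3428.571ms=6b +857.143ms=3/2b
8) 4285.714ms=15/2b +857.143ms=3/2b
9) 5142.857ms=9b +857.143ms=3/2b
10) 6000.0ms=21/2b +857.143ms=3/2b
Σ=12b of 12 (105bpm 3/8) — PASS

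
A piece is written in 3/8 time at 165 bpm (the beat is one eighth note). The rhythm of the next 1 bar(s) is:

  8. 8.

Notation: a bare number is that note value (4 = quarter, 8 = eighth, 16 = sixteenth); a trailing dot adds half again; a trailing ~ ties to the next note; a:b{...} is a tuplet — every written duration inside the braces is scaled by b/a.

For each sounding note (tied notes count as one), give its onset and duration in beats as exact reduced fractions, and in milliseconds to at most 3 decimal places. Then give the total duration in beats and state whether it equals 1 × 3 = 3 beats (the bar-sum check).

1) 0.0ms=0b +545.455ms=3/2b
2) 545.455ms=3/2b +545.455ms=3/2b
Σ=3b of 3 (165bpm 3/8) — PASS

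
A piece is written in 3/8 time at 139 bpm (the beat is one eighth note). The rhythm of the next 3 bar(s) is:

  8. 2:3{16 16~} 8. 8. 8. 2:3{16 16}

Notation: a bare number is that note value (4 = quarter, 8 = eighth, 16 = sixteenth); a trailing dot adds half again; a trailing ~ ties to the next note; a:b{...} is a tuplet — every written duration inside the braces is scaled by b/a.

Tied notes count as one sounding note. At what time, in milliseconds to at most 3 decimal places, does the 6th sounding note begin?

1. 0.0ms @ 0 + 647.482ms (3/2)
2. 647.482ms @ 3/2 + 323.741ms (3/4)
3. 971.223ms @ 9/4 + 971.223ms (9/4)
4. 1942.446ms @ 9/2 + 647.482ms (3/2)
5. 2589.928ms @ 6 + 647.482ms (3/2)
6. 3237.41ms @ 15/2 + 323.741ms (3/4)
7. 3561.151ms @ 33/4 + 323.741ms (3/4)

note 6 onset = 15/2b = 3237.41ms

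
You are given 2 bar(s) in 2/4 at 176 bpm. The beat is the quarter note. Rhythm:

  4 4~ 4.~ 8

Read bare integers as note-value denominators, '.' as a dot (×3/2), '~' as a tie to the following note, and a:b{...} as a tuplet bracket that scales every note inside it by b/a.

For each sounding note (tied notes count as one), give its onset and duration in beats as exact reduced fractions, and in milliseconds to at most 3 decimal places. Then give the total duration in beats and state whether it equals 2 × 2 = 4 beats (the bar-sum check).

1) 0.0ms=0b +340.909ms=1b
2) 340.909ms=1b +1022.727ms=3b
Σ=4b of 4 (176bpm 2/4) — PASS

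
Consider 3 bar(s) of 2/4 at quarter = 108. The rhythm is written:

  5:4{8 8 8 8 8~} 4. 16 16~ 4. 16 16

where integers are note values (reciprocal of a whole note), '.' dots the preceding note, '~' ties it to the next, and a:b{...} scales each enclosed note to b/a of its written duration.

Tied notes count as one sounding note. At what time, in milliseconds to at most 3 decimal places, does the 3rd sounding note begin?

1. 0.0ms @ 0 + 222.222ms (2/5)
2. 222.222ms @ 2/5 + 222.222ms (2/5)
3. 444.444ms @ 4/5 + 222.222ms (2/5)
4. 666.667ms @ 6/5 + 222.222ms (2/5)
5. 888.889ms @ 8/5 + 1055.556ms (19/10)
6. 1944.444ms @ 7/2 + 138.889ms (1/4)
7. 2083.333ms @ 15/4 + 972.222ms (7/4)
8. 3055.556ms @ 11/2 + 138.889ms (1/4)
9. 3194.444ms @ 23/4 + 138.889ms (1/4)

note 3 onset = 4/5b = 444.444ms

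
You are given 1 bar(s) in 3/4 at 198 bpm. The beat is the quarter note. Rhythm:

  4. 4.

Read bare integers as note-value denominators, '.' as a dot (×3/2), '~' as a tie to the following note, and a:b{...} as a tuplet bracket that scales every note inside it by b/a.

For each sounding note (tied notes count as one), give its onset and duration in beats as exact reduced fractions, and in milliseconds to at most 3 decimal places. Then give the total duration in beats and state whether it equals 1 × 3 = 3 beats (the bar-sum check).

1) 0.0ms=0b +454.545ms=3/2b
2) 454.545ms=3/2b +454.545ms=3/2b
Σ=3b of 3 (198bpm 3/4) — PASS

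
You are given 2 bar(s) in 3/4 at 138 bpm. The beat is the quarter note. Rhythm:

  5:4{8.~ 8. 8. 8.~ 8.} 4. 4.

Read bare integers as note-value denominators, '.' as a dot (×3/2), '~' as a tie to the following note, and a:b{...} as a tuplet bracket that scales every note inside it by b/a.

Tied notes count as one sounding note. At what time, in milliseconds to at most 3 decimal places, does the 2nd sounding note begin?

1. 0.0ms @ 0 + 521.739ms (6/5)
2. 521.739ms @ 6/5 + 260.87ms (3/5)
3. 782.609ms @ 9/5 + 521.739ms (6/5)
4. 1304.348ms @ 3 + 652.174ms (3/2)
5. 1956.522ms @ 9/2 + 652.174ms (3/2)

note 2 onset = 6/5b = 521.739ms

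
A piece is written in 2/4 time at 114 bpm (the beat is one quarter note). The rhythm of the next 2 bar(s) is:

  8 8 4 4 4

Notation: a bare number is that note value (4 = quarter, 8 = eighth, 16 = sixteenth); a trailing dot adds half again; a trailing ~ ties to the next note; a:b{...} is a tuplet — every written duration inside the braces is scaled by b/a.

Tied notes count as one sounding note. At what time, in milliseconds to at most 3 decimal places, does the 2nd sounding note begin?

note 2 onset = 1/2b = 263.158ms

1. 0.0ms @ 0 + 263.158ms (1/2)
2. 263.158ms @ 1/2 + 263.158ms (1/2)
3. 526.316ms @ 1 + 526.316ms (1)
4. 1052.632ms @ 2 + 526.316ms (1)
5. 1578.947ms @ 3 + 526.316ms (1)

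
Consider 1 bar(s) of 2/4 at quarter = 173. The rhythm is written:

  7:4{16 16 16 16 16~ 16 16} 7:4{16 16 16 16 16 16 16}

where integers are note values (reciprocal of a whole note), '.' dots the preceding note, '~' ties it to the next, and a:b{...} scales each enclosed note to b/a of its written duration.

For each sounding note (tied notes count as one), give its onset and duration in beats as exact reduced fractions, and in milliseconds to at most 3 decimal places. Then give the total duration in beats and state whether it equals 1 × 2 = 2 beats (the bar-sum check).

1) 0.0ms=0b +49.546ms=1/7b
2) 49.546ms=1/7b +49.546ms=1/7b
3) 99.092ms=2/7b +49.546ms=1/7b
4) 148.637ms=3/7b +49.546ms=1/7b
5) 198.183ms=4/7b +99.092ms=2/7b
6) 297.275ms=6/7b +49.546ms=1/7b
7) 346.821ms=1b +49.546ms=1/7b
8) 396.367ms=8/7b +49.546ms=1/7b
9) 445.912ms=9/7b +49.546ms=1/7b
10) 495.458ms=10/7b +49.546ms=1/7b
11) 545.004ms=11/7b +49.546ms=1/7b
12) 594.55ms=12/7b +49.546ms=1/7b
13) 644.096ms=13/7b +49.546ms=1/7b
Σ=2b of 2 (173bpm 2/4) — PASS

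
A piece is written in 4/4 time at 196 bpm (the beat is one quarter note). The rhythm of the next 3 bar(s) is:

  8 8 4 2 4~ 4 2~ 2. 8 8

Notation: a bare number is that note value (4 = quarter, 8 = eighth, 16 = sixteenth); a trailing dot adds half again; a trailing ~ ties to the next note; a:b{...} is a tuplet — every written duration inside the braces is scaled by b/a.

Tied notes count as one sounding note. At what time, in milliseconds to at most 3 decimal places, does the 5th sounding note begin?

note 5 onset = 4b = 1224.49ms

1. 0.0ms @ 0 + 153.061ms (1/2)
2. 153.061ms @ 1/2 + 153.061ms (1/2)
3. 306.122ms @ 1 + 306.122ms (1)
4. 612.245ms @ 2 + 612.245ms (2)
5. 1224.49ms @ 4 + 612.245ms (2)
6. 1836.735ms @ 6 + 1530.612ms (5)
7. 3367.347ms @ 11 + 153.061ms (1/2)
8. 3520.408ms @ 23/2 + 153.061ms (1/2)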